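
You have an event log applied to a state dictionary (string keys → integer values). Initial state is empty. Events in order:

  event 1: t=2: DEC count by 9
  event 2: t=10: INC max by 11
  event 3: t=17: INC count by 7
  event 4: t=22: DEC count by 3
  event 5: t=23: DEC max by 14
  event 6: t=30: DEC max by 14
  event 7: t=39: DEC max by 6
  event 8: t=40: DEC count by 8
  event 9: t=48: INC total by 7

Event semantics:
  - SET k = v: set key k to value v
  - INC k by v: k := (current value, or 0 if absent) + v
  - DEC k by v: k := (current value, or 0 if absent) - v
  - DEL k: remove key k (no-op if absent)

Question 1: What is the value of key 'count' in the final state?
Answer: -13

Derivation:
Track key 'count' through all 9 events:
  event 1 (t=2: DEC count by 9): count (absent) -> -9
  event 2 (t=10: INC max by 11): count unchanged
  event 3 (t=17: INC count by 7): count -9 -> -2
  event 4 (t=22: DEC count by 3): count -2 -> -5
  event 5 (t=23: DEC max by 14): count unchanged
  event 6 (t=30: DEC max by 14): count unchanged
  event 7 (t=39: DEC max by 6): count unchanged
  event 8 (t=40: DEC count by 8): count -5 -> -13
  event 9 (t=48: INC total by 7): count unchanged
Final: count = -13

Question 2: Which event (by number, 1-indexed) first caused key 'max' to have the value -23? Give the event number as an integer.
Answer: 7

Derivation:
Looking for first event where max becomes -23:
  event 2: max = 11
  event 3: max = 11
  event 4: max = 11
  event 5: max = -3
  event 6: max = -17
  event 7: max -17 -> -23  <-- first match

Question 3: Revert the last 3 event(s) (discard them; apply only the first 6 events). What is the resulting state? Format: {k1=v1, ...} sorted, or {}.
Keep first 6 events (discard last 3):
  after event 1 (t=2: DEC count by 9): {count=-9}
  after event 2 (t=10: INC max by 11): {count=-9, max=11}
  after event 3 (t=17: INC count by 7): {count=-2, max=11}
  after event 4 (t=22: DEC count by 3): {count=-5, max=11}
  after event 5 (t=23: DEC max by 14): {count=-5, max=-3}
  after event 6 (t=30: DEC max by 14): {count=-5, max=-17}

Answer: {count=-5, max=-17}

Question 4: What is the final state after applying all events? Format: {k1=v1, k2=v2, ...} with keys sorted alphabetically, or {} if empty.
  after event 1 (t=2: DEC count by 9): {count=-9}
  after event 2 (t=10: INC max by 11): {count=-9, max=11}
  after event 3 (t=17: INC count by 7): {count=-2, max=11}
  after event 4 (t=22: DEC count by 3): {count=-5, max=11}
  after event 5 (t=23: DEC max by 14): {count=-5, max=-3}
  after event 6 (t=30: DEC max by 14): {count=-5, max=-17}
  after event 7 (t=39: DEC max by 6): {count=-5, max=-23}
  after event 8 (t=40: DEC count by 8): {count=-13, max=-23}
  after event 9 (t=48: INC total by 7): {count=-13, max=-23, total=7}

Answer: {count=-13, max=-23, total=7}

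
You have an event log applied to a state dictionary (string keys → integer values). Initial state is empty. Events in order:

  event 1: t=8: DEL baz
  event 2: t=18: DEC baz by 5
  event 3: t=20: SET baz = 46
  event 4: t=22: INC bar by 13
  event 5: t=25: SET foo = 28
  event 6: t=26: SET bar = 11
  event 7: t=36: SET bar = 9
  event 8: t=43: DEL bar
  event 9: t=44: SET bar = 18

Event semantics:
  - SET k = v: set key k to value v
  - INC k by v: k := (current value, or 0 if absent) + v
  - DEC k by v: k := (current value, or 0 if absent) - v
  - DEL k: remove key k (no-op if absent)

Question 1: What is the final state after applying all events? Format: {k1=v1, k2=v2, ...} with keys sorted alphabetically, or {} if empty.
  after event 1 (t=8: DEL baz): {}
  after event 2 (t=18: DEC baz by 5): {baz=-5}
  after event 3 (t=20: SET baz = 46): {baz=46}
  after event 4 (t=22: INC bar by 13): {bar=13, baz=46}
  after event 5 (t=25: SET foo = 28): {bar=13, baz=46, foo=28}
  after event 6 (t=26: SET bar = 11): {bar=11, baz=46, foo=28}
  after event 7 (t=36: SET bar = 9): {bar=9, baz=46, foo=28}
  after event 8 (t=43: DEL bar): {baz=46, foo=28}
  after event 9 (t=44: SET bar = 18): {bar=18, baz=46, foo=28}

Answer: {bar=18, baz=46, foo=28}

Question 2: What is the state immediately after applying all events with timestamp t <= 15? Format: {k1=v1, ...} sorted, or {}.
Apply events with t <= 15 (1 events):
  after event 1 (t=8: DEL baz): {}

Answer: {}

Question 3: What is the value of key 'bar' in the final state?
Track key 'bar' through all 9 events:
  event 1 (t=8: DEL baz): bar unchanged
  event 2 (t=18: DEC baz by 5): bar unchanged
  event 3 (t=20: SET baz = 46): bar unchanged
  event 4 (t=22: INC bar by 13): bar (absent) -> 13
  event 5 (t=25: SET foo = 28): bar unchanged
  event 6 (t=26: SET bar = 11): bar 13 -> 11
  event 7 (t=36: SET bar = 9): bar 11 -> 9
  event 8 (t=43: DEL bar): bar 9 -> (absent)
  event 9 (t=44: SET bar = 18): bar (absent) -> 18
Final: bar = 18

Answer: 18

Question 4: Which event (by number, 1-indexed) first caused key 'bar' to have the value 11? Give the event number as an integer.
Answer: 6

Derivation:
Looking for first event where bar becomes 11:
  event 4: bar = 13
  event 5: bar = 13
  event 6: bar 13 -> 11  <-- first match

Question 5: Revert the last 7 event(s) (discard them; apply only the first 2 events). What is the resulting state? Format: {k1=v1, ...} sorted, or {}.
Keep first 2 events (discard last 7):
  after event 1 (t=8: DEL baz): {}
  after event 2 (t=18: DEC baz by 5): {baz=-5}

Answer: {baz=-5}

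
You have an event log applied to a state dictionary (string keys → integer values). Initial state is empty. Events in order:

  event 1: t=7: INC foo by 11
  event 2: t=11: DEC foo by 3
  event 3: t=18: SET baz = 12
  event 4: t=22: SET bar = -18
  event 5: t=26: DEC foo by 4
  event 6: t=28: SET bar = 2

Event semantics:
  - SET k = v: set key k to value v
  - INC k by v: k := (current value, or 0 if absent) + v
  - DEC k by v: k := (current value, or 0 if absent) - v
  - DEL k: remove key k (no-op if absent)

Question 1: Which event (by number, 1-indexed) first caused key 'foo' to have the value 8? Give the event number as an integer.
Answer: 2

Derivation:
Looking for first event where foo becomes 8:
  event 1: foo = 11
  event 2: foo 11 -> 8  <-- first match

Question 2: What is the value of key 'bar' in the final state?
Answer: 2

Derivation:
Track key 'bar' through all 6 events:
  event 1 (t=7: INC foo by 11): bar unchanged
  event 2 (t=11: DEC foo by 3): bar unchanged
  event 3 (t=18: SET baz = 12): bar unchanged
  event 4 (t=22: SET bar = -18): bar (absent) -> -18
  event 5 (t=26: DEC foo by 4): bar unchanged
  event 6 (t=28: SET bar = 2): bar -18 -> 2
Final: bar = 2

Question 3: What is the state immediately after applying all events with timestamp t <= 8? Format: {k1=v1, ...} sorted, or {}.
Answer: {foo=11}

Derivation:
Apply events with t <= 8 (1 events):
  after event 1 (t=7: INC foo by 11): {foo=11}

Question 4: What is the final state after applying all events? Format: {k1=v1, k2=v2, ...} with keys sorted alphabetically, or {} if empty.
Answer: {bar=2, baz=12, foo=4}

Derivation:
  after event 1 (t=7: INC foo by 11): {foo=11}
  after event 2 (t=11: DEC foo by 3): {foo=8}
  after event 3 (t=18: SET baz = 12): {baz=12, foo=8}
  after event 4 (t=22: SET bar = -18): {bar=-18, baz=12, foo=8}
  after event 5 (t=26: DEC foo by 4): {bar=-18, baz=12, foo=4}
  after event 6 (t=28: SET bar = 2): {bar=2, baz=12, foo=4}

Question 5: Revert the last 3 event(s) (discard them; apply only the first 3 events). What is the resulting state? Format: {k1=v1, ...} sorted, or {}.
Answer: {baz=12, foo=8}

Derivation:
Keep first 3 events (discard last 3):
  after event 1 (t=7: INC foo by 11): {foo=11}
  after event 2 (t=11: DEC foo by 3): {foo=8}
  after event 3 (t=18: SET baz = 12): {baz=12, foo=8}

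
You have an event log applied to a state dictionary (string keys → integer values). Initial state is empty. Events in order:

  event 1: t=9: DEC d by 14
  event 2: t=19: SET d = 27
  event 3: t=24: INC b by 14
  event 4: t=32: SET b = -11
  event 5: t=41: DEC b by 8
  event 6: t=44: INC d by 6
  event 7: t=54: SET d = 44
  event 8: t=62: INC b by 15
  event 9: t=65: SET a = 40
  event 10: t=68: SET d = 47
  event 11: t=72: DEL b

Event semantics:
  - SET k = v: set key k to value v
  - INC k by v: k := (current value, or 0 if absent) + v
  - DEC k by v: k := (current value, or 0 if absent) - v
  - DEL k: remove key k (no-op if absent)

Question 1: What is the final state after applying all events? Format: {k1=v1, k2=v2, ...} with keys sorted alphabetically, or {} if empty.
Answer: {a=40, d=47}

Derivation:
  after event 1 (t=9: DEC d by 14): {d=-14}
  after event 2 (t=19: SET d = 27): {d=27}
  after event 3 (t=24: INC b by 14): {b=14, d=27}
  after event 4 (t=32: SET b = -11): {b=-11, d=27}
  after event 5 (t=41: DEC b by 8): {b=-19, d=27}
  after event 6 (t=44: INC d by 6): {b=-19, d=33}
  after event 7 (t=54: SET d = 44): {b=-19, d=44}
  after event 8 (t=62: INC b by 15): {b=-4, d=44}
  after event 9 (t=65: SET a = 40): {a=40, b=-4, d=44}
  after event 10 (t=68: SET d = 47): {a=40, b=-4, d=47}
  after event 11 (t=72: DEL b): {a=40, d=47}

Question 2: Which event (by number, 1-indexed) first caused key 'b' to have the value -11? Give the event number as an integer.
Looking for first event where b becomes -11:
  event 3: b = 14
  event 4: b 14 -> -11  <-- first match

Answer: 4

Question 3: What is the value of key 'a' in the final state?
Track key 'a' through all 11 events:
  event 1 (t=9: DEC d by 14): a unchanged
  event 2 (t=19: SET d = 27): a unchanged
  event 3 (t=24: INC b by 14): a unchanged
  event 4 (t=32: SET b = -11): a unchanged
  event 5 (t=41: DEC b by 8): a unchanged
  event 6 (t=44: INC d by 6): a unchanged
  event 7 (t=54: SET d = 44): a unchanged
  event 8 (t=62: INC b by 15): a unchanged
  event 9 (t=65: SET a = 40): a (absent) -> 40
  event 10 (t=68: SET d = 47): a unchanged
  event 11 (t=72: DEL b): a unchanged
Final: a = 40

Answer: 40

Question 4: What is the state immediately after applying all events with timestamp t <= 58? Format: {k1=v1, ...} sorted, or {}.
Apply events with t <= 58 (7 events):
  after event 1 (t=9: DEC d by 14): {d=-14}
  after event 2 (t=19: SET d = 27): {d=27}
  after event 3 (t=24: INC b by 14): {b=14, d=27}
  after event 4 (t=32: SET b = -11): {b=-11, d=27}
  after event 5 (t=41: DEC b by 8): {b=-19, d=27}
  after event 6 (t=44: INC d by 6): {b=-19, d=33}
  after event 7 (t=54: SET d = 44): {b=-19, d=44}

Answer: {b=-19, d=44}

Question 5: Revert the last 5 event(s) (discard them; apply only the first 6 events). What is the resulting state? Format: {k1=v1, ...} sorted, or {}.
Answer: {b=-19, d=33}

Derivation:
Keep first 6 events (discard last 5):
  after event 1 (t=9: DEC d by 14): {d=-14}
  after event 2 (t=19: SET d = 27): {d=27}
  after event 3 (t=24: INC b by 14): {b=14, d=27}
  after event 4 (t=32: SET b = -11): {b=-11, d=27}
  after event 5 (t=41: DEC b by 8): {b=-19, d=27}
  after event 6 (t=44: INC d by 6): {b=-19, d=33}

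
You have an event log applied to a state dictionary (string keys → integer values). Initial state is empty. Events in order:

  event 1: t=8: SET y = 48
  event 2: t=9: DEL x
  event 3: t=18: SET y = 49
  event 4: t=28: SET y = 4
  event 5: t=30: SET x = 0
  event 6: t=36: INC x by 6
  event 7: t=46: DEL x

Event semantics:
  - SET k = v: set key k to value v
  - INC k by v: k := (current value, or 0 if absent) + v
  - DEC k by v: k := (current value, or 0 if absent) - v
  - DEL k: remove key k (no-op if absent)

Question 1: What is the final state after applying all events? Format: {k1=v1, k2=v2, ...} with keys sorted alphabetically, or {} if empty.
  after event 1 (t=8: SET y = 48): {y=48}
  after event 2 (t=9: DEL x): {y=48}
  after event 3 (t=18: SET y = 49): {y=49}
  after event 4 (t=28: SET y = 4): {y=4}
  after event 5 (t=30: SET x = 0): {x=0, y=4}
  after event 6 (t=36: INC x by 6): {x=6, y=4}
  after event 7 (t=46: DEL x): {y=4}

Answer: {y=4}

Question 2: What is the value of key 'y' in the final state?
Track key 'y' through all 7 events:
  event 1 (t=8: SET y = 48): y (absent) -> 48
  event 2 (t=9: DEL x): y unchanged
  event 3 (t=18: SET y = 49): y 48 -> 49
  event 4 (t=28: SET y = 4): y 49 -> 4
  event 5 (t=30: SET x = 0): y unchanged
  event 6 (t=36: INC x by 6): y unchanged
  event 7 (t=46: DEL x): y unchanged
Final: y = 4

Answer: 4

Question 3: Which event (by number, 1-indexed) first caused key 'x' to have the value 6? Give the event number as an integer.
Answer: 6

Derivation:
Looking for first event where x becomes 6:
  event 5: x = 0
  event 6: x 0 -> 6  <-- first match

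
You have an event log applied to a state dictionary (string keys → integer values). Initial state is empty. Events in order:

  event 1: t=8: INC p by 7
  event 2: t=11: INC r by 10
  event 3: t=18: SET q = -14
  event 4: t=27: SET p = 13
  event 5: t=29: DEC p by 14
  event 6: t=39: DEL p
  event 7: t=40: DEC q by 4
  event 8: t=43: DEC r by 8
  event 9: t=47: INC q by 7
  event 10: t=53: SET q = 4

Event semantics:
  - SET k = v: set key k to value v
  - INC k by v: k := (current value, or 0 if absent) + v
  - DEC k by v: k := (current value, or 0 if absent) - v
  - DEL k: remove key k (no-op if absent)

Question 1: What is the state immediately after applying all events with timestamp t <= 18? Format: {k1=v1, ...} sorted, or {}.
Apply events with t <= 18 (3 events):
  after event 1 (t=8: INC p by 7): {p=7}
  after event 2 (t=11: INC r by 10): {p=7, r=10}
  after event 3 (t=18: SET q = -14): {p=7, q=-14, r=10}

Answer: {p=7, q=-14, r=10}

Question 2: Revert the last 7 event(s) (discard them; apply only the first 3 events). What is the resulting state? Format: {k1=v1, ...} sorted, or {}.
Answer: {p=7, q=-14, r=10}

Derivation:
Keep first 3 events (discard last 7):
  after event 1 (t=8: INC p by 7): {p=7}
  after event 2 (t=11: INC r by 10): {p=7, r=10}
  after event 3 (t=18: SET q = -14): {p=7, q=-14, r=10}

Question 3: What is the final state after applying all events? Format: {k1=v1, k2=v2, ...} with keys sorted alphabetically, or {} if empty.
Answer: {q=4, r=2}

Derivation:
  after event 1 (t=8: INC p by 7): {p=7}
  after event 2 (t=11: INC r by 10): {p=7, r=10}
  after event 3 (t=18: SET q = -14): {p=7, q=-14, r=10}
  after event 4 (t=27: SET p = 13): {p=13, q=-14, r=10}
  after event 5 (t=29: DEC p by 14): {p=-1, q=-14, r=10}
  after event 6 (t=39: DEL p): {q=-14, r=10}
  after event 7 (t=40: DEC q by 4): {q=-18, r=10}
  after event 8 (t=43: DEC r by 8): {q=-18, r=2}
  after event 9 (t=47: INC q by 7): {q=-11, r=2}
  after event 10 (t=53: SET q = 4): {q=4, r=2}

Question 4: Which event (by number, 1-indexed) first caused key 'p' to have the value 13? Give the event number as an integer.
Answer: 4

Derivation:
Looking for first event where p becomes 13:
  event 1: p = 7
  event 2: p = 7
  event 3: p = 7
  event 4: p 7 -> 13  <-- first match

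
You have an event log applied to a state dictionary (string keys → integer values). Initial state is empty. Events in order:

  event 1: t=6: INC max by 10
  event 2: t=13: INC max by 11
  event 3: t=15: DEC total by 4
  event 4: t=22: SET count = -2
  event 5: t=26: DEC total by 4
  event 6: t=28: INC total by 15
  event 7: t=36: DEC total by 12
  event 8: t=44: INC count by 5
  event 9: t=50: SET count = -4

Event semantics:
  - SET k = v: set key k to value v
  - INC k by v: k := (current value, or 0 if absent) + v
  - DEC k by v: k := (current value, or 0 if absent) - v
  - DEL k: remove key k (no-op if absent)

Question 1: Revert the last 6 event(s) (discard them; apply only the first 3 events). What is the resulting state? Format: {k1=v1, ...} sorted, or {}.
Keep first 3 events (discard last 6):
  after event 1 (t=6: INC max by 10): {max=10}
  after event 2 (t=13: INC max by 11): {max=21}
  after event 3 (t=15: DEC total by 4): {max=21, total=-4}

Answer: {max=21, total=-4}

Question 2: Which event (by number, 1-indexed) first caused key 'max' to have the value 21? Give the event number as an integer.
Answer: 2

Derivation:
Looking for first event where max becomes 21:
  event 1: max = 10
  event 2: max 10 -> 21  <-- first match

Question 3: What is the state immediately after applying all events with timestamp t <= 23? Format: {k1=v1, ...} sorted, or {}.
Apply events with t <= 23 (4 events):
  after event 1 (t=6: INC max by 10): {max=10}
  after event 2 (t=13: INC max by 11): {max=21}
  after event 3 (t=15: DEC total by 4): {max=21, total=-4}
  after event 4 (t=22: SET count = -2): {count=-2, max=21, total=-4}

Answer: {count=-2, max=21, total=-4}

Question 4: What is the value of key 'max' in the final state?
Answer: 21

Derivation:
Track key 'max' through all 9 events:
  event 1 (t=6: INC max by 10): max (absent) -> 10
  event 2 (t=13: INC max by 11): max 10 -> 21
  event 3 (t=15: DEC total by 4): max unchanged
  event 4 (t=22: SET count = -2): max unchanged
  event 5 (t=26: DEC total by 4): max unchanged
  event 6 (t=28: INC total by 15): max unchanged
  event 7 (t=36: DEC total by 12): max unchanged
  event 8 (t=44: INC count by 5): max unchanged
  event 9 (t=50: SET count = -4): max unchanged
Final: max = 21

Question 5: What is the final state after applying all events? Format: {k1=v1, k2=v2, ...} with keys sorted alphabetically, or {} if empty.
  after event 1 (t=6: INC max by 10): {max=10}
  after event 2 (t=13: INC max by 11): {max=21}
  after event 3 (t=15: DEC total by 4): {max=21, total=-4}
  after event 4 (t=22: SET count = -2): {count=-2, max=21, total=-4}
  after event 5 (t=26: DEC total by 4): {count=-2, max=21, total=-8}
  after event 6 (t=28: INC total by 15): {count=-2, max=21, total=7}
  after event 7 (t=36: DEC total by 12): {count=-2, max=21, total=-5}
  after event 8 (t=44: INC count by 5): {count=3, max=21, total=-5}
  after event 9 (t=50: SET count = -4): {count=-4, max=21, total=-5}

Answer: {count=-4, max=21, total=-5}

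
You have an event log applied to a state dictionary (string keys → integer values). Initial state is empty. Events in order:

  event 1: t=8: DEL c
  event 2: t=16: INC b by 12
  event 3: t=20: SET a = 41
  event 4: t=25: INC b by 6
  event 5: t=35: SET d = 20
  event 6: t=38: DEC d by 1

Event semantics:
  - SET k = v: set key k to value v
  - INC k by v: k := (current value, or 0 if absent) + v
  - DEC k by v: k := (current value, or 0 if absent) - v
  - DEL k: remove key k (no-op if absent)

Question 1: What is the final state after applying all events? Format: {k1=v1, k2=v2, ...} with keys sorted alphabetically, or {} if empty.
  after event 1 (t=8: DEL c): {}
  after event 2 (t=16: INC b by 12): {b=12}
  after event 3 (t=20: SET a = 41): {a=41, b=12}
  after event 4 (t=25: INC b by 6): {a=41, b=18}
  after event 5 (t=35: SET d = 20): {a=41, b=18, d=20}
  after event 6 (t=38: DEC d by 1): {a=41, b=18, d=19}

Answer: {a=41, b=18, d=19}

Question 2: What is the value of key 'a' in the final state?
Track key 'a' through all 6 events:
  event 1 (t=8: DEL c): a unchanged
  event 2 (t=16: INC b by 12): a unchanged
  event 3 (t=20: SET a = 41): a (absent) -> 41
  event 4 (t=25: INC b by 6): a unchanged
  event 5 (t=35: SET d = 20): a unchanged
  event 6 (t=38: DEC d by 1): a unchanged
Final: a = 41

Answer: 41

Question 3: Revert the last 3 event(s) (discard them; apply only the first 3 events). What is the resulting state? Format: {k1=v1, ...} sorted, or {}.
Answer: {a=41, b=12}

Derivation:
Keep first 3 events (discard last 3):
  after event 1 (t=8: DEL c): {}
  after event 2 (t=16: INC b by 12): {b=12}
  after event 3 (t=20: SET a = 41): {a=41, b=12}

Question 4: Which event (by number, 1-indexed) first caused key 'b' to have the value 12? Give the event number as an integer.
Looking for first event where b becomes 12:
  event 2: b (absent) -> 12  <-- first match

Answer: 2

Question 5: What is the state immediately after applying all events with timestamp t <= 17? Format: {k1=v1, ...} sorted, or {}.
Answer: {b=12}

Derivation:
Apply events with t <= 17 (2 events):
  after event 1 (t=8: DEL c): {}
  after event 2 (t=16: INC b by 12): {b=12}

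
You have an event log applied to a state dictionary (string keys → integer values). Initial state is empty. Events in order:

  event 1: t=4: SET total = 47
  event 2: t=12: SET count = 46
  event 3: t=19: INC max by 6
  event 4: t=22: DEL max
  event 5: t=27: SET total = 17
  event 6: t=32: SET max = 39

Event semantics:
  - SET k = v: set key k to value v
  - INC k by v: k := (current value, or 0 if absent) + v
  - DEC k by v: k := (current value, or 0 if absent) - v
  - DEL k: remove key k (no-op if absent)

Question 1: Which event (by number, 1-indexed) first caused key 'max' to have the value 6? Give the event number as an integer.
Looking for first event where max becomes 6:
  event 3: max (absent) -> 6  <-- first match

Answer: 3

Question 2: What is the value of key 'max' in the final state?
Track key 'max' through all 6 events:
  event 1 (t=4: SET total = 47): max unchanged
  event 2 (t=12: SET count = 46): max unchanged
  event 3 (t=19: INC max by 6): max (absent) -> 6
  event 4 (t=22: DEL max): max 6 -> (absent)
  event 5 (t=27: SET total = 17): max unchanged
  event 6 (t=32: SET max = 39): max (absent) -> 39
Final: max = 39

Answer: 39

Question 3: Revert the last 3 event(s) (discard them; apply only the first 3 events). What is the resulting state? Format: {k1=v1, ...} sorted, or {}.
Keep first 3 events (discard last 3):
  after event 1 (t=4: SET total = 47): {total=47}
  after event 2 (t=12: SET count = 46): {count=46, total=47}
  after event 3 (t=19: INC max by 6): {count=46, max=6, total=47}

Answer: {count=46, max=6, total=47}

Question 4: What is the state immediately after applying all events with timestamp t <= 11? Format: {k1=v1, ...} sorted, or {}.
Apply events with t <= 11 (1 events):
  after event 1 (t=4: SET total = 47): {total=47}

Answer: {total=47}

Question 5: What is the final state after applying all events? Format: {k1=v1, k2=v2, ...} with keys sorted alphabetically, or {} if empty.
  after event 1 (t=4: SET total = 47): {total=47}
  after event 2 (t=12: SET count = 46): {count=46, total=47}
  after event 3 (t=19: INC max by 6): {count=46, max=6, total=47}
  after event 4 (t=22: DEL max): {count=46, total=47}
  after event 5 (t=27: SET total = 17): {count=46, total=17}
  after event 6 (t=32: SET max = 39): {count=46, max=39, total=17}

Answer: {count=46, max=39, total=17}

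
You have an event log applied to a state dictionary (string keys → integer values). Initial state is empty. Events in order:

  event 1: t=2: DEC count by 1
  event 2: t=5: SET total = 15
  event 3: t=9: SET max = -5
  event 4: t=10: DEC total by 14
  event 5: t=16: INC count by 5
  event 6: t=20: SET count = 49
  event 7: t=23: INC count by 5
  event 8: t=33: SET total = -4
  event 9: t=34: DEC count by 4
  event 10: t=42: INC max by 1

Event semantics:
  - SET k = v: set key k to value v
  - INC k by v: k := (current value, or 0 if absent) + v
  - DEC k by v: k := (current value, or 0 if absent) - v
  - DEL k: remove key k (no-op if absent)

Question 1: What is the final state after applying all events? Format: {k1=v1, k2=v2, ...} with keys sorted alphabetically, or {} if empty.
  after event 1 (t=2: DEC count by 1): {count=-1}
  after event 2 (t=5: SET total = 15): {count=-1, total=15}
  after event 3 (t=9: SET max = -5): {count=-1, max=-5, total=15}
  after event 4 (t=10: DEC total by 14): {count=-1, max=-5, total=1}
  after event 5 (t=16: INC count by 5): {count=4, max=-5, total=1}
  after event 6 (t=20: SET count = 49): {count=49, max=-5, total=1}
  after event 7 (t=23: INC count by 5): {count=54, max=-5, total=1}
  after event 8 (t=33: SET total = -4): {count=54, max=-5, total=-4}
  after event 9 (t=34: DEC count by 4): {count=50, max=-5, total=-4}
  after event 10 (t=42: INC max by 1): {count=50, max=-4, total=-4}

Answer: {count=50, max=-4, total=-4}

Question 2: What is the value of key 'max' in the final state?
Answer: -4

Derivation:
Track key 'max' through all 10 events:
  event 1 (t=2: DEC count by 1): max unchanged
  event 2 (t=5: SET total = 15): max unchanged
  event 3 (t=9: SET max = -5): max (absent) -> -5
  event 4 (t=10: DEC total by 14): max unchanged
  event 5 (t=16: INC count by 5): max unchanged
  event 6 (t=20: SET count = 49): max unchanged
  event 7 (t=23: INC count by 5): max unchanged
  event 8 (t=33: SET total = -4): max unchanged
  event 9 (t=34: DEC count by 4): max unchanged
  event 10 (t=42: INC max by 1): max -5 -> -4
Final: max = -4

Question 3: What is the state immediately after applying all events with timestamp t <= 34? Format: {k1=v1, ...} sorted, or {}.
Answer: {count=50, max=-5, total=-4}

Derivation:
Apply events with t <= 34 (9 events):
  after event 1 (t=2: DEC count by 1): {count=-1}
  after event 2 (t=5: SET total = 15): {count=-1, total=15}
  after event 3 (t=9: SET max = -5): {count=-1, max=-5, total=15}
  after event 4 (t=10: DEC total by 14): {count=-1, max=-5, total=1}
  after event 5 (t=16: INC count by 5): {count=4, max=-5, total=1}
  after event 6 (t=20: SET count = 49): {count=49, max=-5, total=1}
  after event 7 (t=23: INC count by 5): {count=54, max=-5, total=1}
  after event 8 (t=33: SET total = -4): {count=54, max=-5, total=-4}
  after event 9 (t=34: DEC count by 4): {count=50, max=-5, total=-4}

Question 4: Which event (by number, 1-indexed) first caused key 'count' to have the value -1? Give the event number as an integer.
Looking for first event where count becomes -1:
  event 1: count (absent) -> -1  <-- first match

Answer: 1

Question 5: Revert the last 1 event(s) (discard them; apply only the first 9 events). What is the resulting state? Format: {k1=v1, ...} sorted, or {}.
Keep first 9 events (discard last 1):
  after event 1 (t=2: DEC count by 1): {count=-1}
  after event 2 (t=5: SET total = 15): {count=-1, total=15}
  after event 3 (t=9: SET max = -5): {count=-1, max=-5, total=15}
  after event 4 (t=10: DEC total by 14): {count=-1, max=-5, total=1}
  after event 5 (t=16: INC count by 5): {count=4, max=-5, total=1}
  after event 6 (t=20: SET count = 49): {count=49, max=-5, total=1}
  after event 7 (t=23: INC count by 5): {count=54, max=-5, total=1}
  after event 8 (t=33: SET total = -4): {count=54, max=-5, total=-4}
  after event 9 (t=34: DEC count by 4): {count=50, max=-5, total=-4}

Answer: {count=50, max=-5, total=-4}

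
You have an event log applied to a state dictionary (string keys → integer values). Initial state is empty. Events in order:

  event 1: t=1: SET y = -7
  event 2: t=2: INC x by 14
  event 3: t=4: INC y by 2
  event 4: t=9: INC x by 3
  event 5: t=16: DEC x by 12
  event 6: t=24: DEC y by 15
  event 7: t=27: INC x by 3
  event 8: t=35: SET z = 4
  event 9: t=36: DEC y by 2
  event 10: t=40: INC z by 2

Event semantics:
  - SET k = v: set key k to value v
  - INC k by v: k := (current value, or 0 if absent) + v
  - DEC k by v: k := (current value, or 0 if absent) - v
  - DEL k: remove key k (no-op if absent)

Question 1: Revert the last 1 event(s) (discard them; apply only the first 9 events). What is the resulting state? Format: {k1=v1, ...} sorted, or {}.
Keep first 9 events (discard last 1):
  after event 1 (t=1: SET y = -7): {y=-7}
  after event 2 (t=2: INC x by 14): {x=14, y=-7}
  after event 3 (t=4: INC y by 2): {x=14, y=-5}
  after event 4 (t=9: INC x by 3): {x=17, y=-5}
  after event 5 (t=16: DEC x by 12): {x=5, y=-5}
  after event 6 (t=24: DEC y by 15): {x=5, y=-20}
  after event 7 (t=27: INC x by 3): {x=8, y=-20}
  after event 8 (t=35: SET z = 4): {x=8, y=-20, z=4}
  after event 9 (t=36: DEC y by 2): {x=8, y=-22, z=4}

Answer: {x=8, y=-22, z=4}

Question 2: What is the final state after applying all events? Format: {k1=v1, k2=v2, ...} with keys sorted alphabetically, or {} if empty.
Answer: {x=8, y=-22, z=6}

Derivation:
  after event 1 (t=1: SET y = -7): {y=-7}
  after event 2 (t=2: INC x by 14): {x=14, y=-7}
  after event 3 (t=4: INC y by 2): {x=14, y=-5}
  after event 4 (t=9: INC x by 3): {x=17, y=-5}
  after event 5 (t=16: DEC x by 12): {x=5, y=-5}
  after event 6 (t=24: DEC y by 15): {x=5, y=-20}
  after event 7 (t=27: INC x by 3): {x=8, y=-20}
  after event 8 (t=35: SET z = 4): {x=8, y=-20, z=4}
  after event 9 (t=36: DEC y by 2): {x=8, y=-22, z=4}
  after event 10 (t=40: INC z by 2): {x=8, y=-22, z=6}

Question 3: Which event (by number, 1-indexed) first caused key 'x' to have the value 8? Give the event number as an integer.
Looking for first event where x becomes 8:
  event 2: x = 14
  event 3: x = 14
  event 4: x = 17
  event 5: x = 5
  event 6: x = 5
  event 7: x 5 -> 8  <-- first match

Answer: 7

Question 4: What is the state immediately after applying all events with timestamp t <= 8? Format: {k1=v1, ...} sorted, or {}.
Apply events with t <= 8 (3 events):
  after event 1 (t=1: SET y = -7): {y=-7}
  after event 2 (t=2: INC x by 14): {x=14, y=-7}
  after event 3 (t=4: INC y by 2): {x=14, y=-5}

Answer: {x=14, y=-5}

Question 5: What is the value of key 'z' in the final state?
Track key 'z' through all 10 events:
  event 1 (t=1: SET y = -7): z unchanged
  event 2 (t=2: INC x by 14): z unchanged
  event 3 (t=4: INC y by 2): z unchanged
  event 4 (t=9: INC x by 3): z unchanged
  event 5 (t=16: DEC x by 12): z unchanged
  event 6 (t=24: DEC y by 15): z unchanged
  event 7 (t=27: INC x by 3): z unchanged
  event 8 (t=35: SET z = 4): z (absent) -> 4
  event 9 (t=36: DEC y by 2): z unchanged
  event 10 (t=40: INC z by 2): z 4 -> 6
Final: z = 6

Answer: 6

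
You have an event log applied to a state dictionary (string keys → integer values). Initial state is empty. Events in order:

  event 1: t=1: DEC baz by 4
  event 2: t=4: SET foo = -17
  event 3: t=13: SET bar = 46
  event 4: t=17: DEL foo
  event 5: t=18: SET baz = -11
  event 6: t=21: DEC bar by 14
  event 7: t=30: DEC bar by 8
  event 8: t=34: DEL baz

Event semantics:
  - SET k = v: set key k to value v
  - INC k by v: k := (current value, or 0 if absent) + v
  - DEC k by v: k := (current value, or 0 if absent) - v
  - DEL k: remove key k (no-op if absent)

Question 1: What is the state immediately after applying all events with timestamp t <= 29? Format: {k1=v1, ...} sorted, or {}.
Apply events with t <= 29 (6 events):
  after event 1 (t=1: DEC baz by 4): {baz=-4}
  after event 2 (t=4: SET foo = -17): {baz=-4, foo=-17}
  after event 3 (t=13: SET bar = 46): {bar=46, baz=-4, foo=-17}
  after event 4 (t=17: DEL foo): {bar=46, baz=-4}
  after event 5 (t=18: SET baz = -11): {bar=46, baz=-11}
  after event 6 (t=21: DEC bar by 14): {bar=32, baz=-11}

Answer: {bar=32, baz=-11}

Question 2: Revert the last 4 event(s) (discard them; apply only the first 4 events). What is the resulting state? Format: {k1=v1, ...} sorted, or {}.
Keep first 4 events (discard last 4):
  after event 1 (t=1: DEC baz by 4): {baz=-4}
  after event 2 (t=4: SET foo = -17): {baz=-4, foo=-17}
  after event 3 (t=13: SET bar = 46): {bar=46, baz=-4, foo=-17}
  after event 4 (t=17: DEL foo): {bar=46, baz=-4}

Answer: {bar=46, baz=-4}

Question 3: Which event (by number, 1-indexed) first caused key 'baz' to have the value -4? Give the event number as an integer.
Looking for first event where baz becomes -4:
  event 1: baz (absent) -> -4  <-- first match

Answer: 1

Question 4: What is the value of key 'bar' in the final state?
Answer: 24

Derivation:
Track key 'bar' through all 8 events:
  event 1 (t=1: DEC baz by 4): bar unchanged
  event 2 (t=4: SET foo = -17): bar unchanged
  event 3 (t=13: SET bar = 46): bar (absent) -> 46
  event 4 (t=17: DEL foo): bar unchanged
  event 5 (t=18: SET baz = -11): bar unchanged
  event 6 (t=21: DEC bar by 14): bar 46 -> 32
  event 7 (t=30: DEC bar by 8): bar 32 -> 24
  event 8 (t=34: DEL baz): bar unchanged
Final: bar = 24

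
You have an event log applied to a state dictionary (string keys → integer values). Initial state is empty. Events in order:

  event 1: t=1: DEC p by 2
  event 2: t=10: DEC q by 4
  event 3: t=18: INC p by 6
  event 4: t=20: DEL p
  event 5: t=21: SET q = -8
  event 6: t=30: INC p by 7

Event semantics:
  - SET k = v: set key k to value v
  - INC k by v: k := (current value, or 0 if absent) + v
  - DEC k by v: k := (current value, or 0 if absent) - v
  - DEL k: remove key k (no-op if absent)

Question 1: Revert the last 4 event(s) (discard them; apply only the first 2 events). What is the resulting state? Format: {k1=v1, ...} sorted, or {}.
Keep first 2 events (discard last 4):
  after event 1 (t=1: DEC p by 2): {p=-2}
  after event 2 (t=10: DEC q by 4): {p=-2, q=-4}

Answer: {p=-2, q=-4}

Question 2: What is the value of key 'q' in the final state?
Answer: -8

Derivation:
Track key 'q' through all 6 events:
  event 1 (t=1: DEC p by 2): q unchanged
  event 2 (t=10: DEC q by 4): q (absent) -> -4
  event 3 (t=18: INC p by 6): q unchanged
  event 4 (t=20: DEL p): q unchanged
  event 5 (t=21: SET q = -8): q -4 -> -8
  event 6 (t=30: INC p by 7): q unchanged
Final: q = -8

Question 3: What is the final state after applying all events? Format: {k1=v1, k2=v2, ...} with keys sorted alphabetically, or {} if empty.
Answer: {p=7, q=-8}

Derivation:
  after event 1 (t=1: DEC p by 2): {p=-2}
  after event 2 (t=10: DEC q by 4): {p=-2, q=-4}
  after event 3 (t=18: INC p by 6): {p=4, q=-4}
  after event 4 (t=20: DEL p): {q=-4}
  after event 5 (t=21: SET q = -8): {q=-8}
  after event 6 (t=30: INC p by 7): {p=7, q=-8}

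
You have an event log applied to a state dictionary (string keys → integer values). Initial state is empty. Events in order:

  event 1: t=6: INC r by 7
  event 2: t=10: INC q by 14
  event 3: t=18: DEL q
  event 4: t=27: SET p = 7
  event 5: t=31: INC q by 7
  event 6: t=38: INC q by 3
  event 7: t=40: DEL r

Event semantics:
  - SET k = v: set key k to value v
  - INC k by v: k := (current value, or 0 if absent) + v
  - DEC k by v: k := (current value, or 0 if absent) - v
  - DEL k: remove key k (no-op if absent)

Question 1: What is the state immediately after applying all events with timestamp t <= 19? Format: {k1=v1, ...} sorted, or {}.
Answer: {r=7}

Derivation:
Apply events with t <= 19 (3 events):
  after event 1 (t=6: INC r by 7): {r=7}
  after event 2 (t=10: INC q by 14): {q=14, r=7}
  after event 3 (t=18: DEL q): {r=7}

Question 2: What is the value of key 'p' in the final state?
Track key 'p' through all 7 events:
  event 1 (t=6: INC r by 7): p unchanged
  event 2 (t=10: INC q by 14): p unchanged
  event 3 (t=18: DEL q): p unchanged
  event 4 (t=27: SET p = 7): p (absent) -> 7
  event 5 (t=31: INC q by 7): p unchanged
  event 6 (t=38: INC q by 3): p unchanged
  event 7 (t=40: DEL r): p unchanged
Final: p = 7

Answer: 7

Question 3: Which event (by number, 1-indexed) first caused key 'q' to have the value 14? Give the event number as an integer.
Answer: 2

Derivation:
Looking for first event where q becomes 14:
  event 2: q (absent) -> 14  <-- first match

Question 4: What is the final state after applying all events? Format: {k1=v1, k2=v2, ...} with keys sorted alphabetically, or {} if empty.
  after event 1 (t=6: INC r by 7): {r=7}
  after event 2 (t=10: INC q by 14): {q=14, r=7}
  after event 3 (t=18: DEL q): {r=7}
  after event 4 (t=27: SET p = 7): {p=7, r=7}
  after event 5 (t=31: INC q by 7): {p=7, q=7, r=7}
  after event 6 (t=38: INC q by 3): {p=7, q=10, r=7}
  after event 7 (t=40: DEL r): {p=7, q=10}

Answer: {p=7, q=10}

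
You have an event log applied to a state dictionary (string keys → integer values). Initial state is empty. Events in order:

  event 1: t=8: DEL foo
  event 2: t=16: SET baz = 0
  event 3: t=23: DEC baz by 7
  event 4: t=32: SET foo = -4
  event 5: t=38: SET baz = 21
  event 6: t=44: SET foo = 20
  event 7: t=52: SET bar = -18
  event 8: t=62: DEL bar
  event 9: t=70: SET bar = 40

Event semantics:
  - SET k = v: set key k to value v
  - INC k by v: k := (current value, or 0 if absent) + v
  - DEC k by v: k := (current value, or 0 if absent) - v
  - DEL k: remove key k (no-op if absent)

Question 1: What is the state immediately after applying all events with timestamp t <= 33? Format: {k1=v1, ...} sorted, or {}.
Apply events with t <= 33 (4 events):
  after event 1 (t=8: DEL foo): {}
  after event 2 (t=16: SET baz = 0): {baz=0}
  after event 3 (t=23: DEC baz by 7): {baz=-7}
  after event 4 (t=32: SET foo = -4): {baz=-7, foo=-4}

Answer: {baz=-7, foo=-4}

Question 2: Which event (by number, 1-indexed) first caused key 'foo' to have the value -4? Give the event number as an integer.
Looking for first event where foo becomes -4:
  event 4: foo (absent) -> -4  <-- first match

Answer: 4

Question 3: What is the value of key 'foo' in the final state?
Track key 'foo' through all 9 events:
  event 1 (t=8: DEL foo): foo (absent) -> (absent)
  event 2 (t=16: SET baz = 0): foo unchanged
  event 3 (t=23: DEC baz by 7): foo unchanged
  event 4 (t=32: SET foo = -4): foo (absent) -> -4
  event 5 (t=38: SET baz = 21): foo unchanged
  event 6 (t=44: SET foo = 20): foo -4 -> 20
  event 7 (t=52: SET bar = -18): foo unchanged
  event 8 (t=62: DEL bar): foo unchanged
  event 9 (t=70: SET bar = 40): foo unchanged
Final: foo = 20

Answer: 20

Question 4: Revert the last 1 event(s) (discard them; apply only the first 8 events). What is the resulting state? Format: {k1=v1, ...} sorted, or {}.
Keep first 8 events (discard last 1):
  after event 1 (t=8: DEL foo): {}
  after event 2 (t=16: SET baz = 0): {baz=0}
  after event 3 (t=23: DEC baz by 7): {baz=-7}
  after event 4 (t=32: SET foo = -4): {baz=-7, foo=-4}
  after event 5 (t=38: SET baz = 21): {baz=21, foo=-4}
  after event 6 (t=44: SET foo = 20): {baz=21, foo=20}
  after event 7 (t=52: SET bar = -18): {bar=-18, baz=21, foo=20}
  after event 8 (t=62: DEL bar): {baz=21, foo=20}

Answer: {baz=21, foo=20}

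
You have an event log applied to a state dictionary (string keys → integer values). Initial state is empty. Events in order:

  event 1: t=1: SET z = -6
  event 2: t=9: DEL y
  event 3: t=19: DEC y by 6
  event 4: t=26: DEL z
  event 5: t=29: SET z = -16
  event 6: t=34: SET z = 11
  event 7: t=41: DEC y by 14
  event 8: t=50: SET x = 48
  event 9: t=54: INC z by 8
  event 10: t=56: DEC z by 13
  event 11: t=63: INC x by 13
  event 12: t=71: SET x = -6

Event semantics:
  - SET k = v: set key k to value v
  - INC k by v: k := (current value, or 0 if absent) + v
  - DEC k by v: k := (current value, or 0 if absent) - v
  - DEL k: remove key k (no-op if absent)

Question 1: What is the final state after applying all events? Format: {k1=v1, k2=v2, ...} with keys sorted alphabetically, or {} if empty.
Answer: {x=-6, y=-20, z=6}

Derivation:
  after event 1 (t=1: SET z = -6): {z=-6}
  after event 2 (t=9: DEL y): {z=-6}
  after event 3 (t=19: DEC y by 6): {y=-6, z=-6}
  after event 4 (t=26: DEL z): {y=-6}
  after event 5 (t=29: SET z = -16): {y=-6, z=-16}
  after event 6 (t=34: SET z = 11): {y=-6, z=11}
  after event 7 (t=41: DEC y by 14): {y=-20, z=11}
  after event 8 (t=50: SET x = 48): {x=48, y=-20, z=11}
  after event 9 (t=54: INC z by 8): {x=48, y=-20, z=19}
  after event 10 (t=56: DEC z by 13): {x=48, y=-20, z=6}
  after event 11 (t=63: INC x by 13): {x=61, y=-20, z=6}
  after event 12 (t=71: SET x = -6): {x=-6, y=-20, z=6}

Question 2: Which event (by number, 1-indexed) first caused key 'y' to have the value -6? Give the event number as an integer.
Looking for first event where y becomes -6:
  event 3: y (absent) -> -6  <-- first match

Answer: 3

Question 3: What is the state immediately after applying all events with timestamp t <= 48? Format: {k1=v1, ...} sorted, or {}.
Answer: {y=-20, z=11}

Derivation:
Apply events with t <= 48 (7 events):
  after event 1 (t=1: SET z = -6): {z=-6}
  after event 2 (t=9: DEL y): {z=-6}
  after event 3 (t=19: DEC y by 6): {y=-6, z=-6}
  after event 4 (t=26: DEL z): {y=-6}
  after event 5 (t=29: SET z = -16): {y=-6, z=-16}
  after event 6 (t=34: SET z = 11): {y=-6, z=11}
  after event 7 (t=41: DEC y by 14): {y=-20, z=11}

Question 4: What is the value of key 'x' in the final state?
Answer: -6

Derivation:
Track key 'x' through all 12 events:
  event 1 (t=1: SET z = -6): x unchanged
  event 2 (t=9: DEL y): x unchanged
  event 3 (t=19: DEC y by 6): x unchanged
  event 4 (t=26: DEL z): x unchanged
  event 5 (t=29: SET z = -16): x unchanged
  event 6 (t=34: SET z = 11): x unchanged
  event 7 (t=41: DEC y by 14): x unchanged
  event 8 (t=50: SET x = 48): x (absent) -> 48
  event 9 (t=54: INC z by 8): x unchanged
  event 10 (t=56: DEC z by 13): x unchanged
  event 11 (t=63: INC x by 13): x 48 -> 61
  event 12 (t=71: SET x = -6): x 61 -> -6
Final: x = -6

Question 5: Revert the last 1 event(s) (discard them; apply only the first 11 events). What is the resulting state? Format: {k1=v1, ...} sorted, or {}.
Keep first 11 events (discard last 1):
  after event 1 (t=1: SET z = -6): {z=-6}
  after event 2 (t=9: DEL y): {z=-6}
  after event 3 (t=19: DEC y by 6): {y=-6, z=-6}
  after event 4 (t=26: DEL z): {y=-6}
  after event 5 (t=29: SET z = -16): {y=-6, z=-16}
  after event 6 (t=34: SET z = 11): {y=-6, z=11}
  after event 7 (t=41: DEC y by 14): {y=-20, z=11}
  after event 8 (t=50: SET x = 48): {x=48, y=-20, z=11}
  after event 9 (t=54: INC z by 8): {x=48, y=-20, z=19}
  after event 10 (t=56: DEC z by 13): {x=48, y=-20, z=6}
  after event 11 (t=63: INC x by 13): {x=61, y=-20, z=6}

Answer: {x=61, y=-20, z=6}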